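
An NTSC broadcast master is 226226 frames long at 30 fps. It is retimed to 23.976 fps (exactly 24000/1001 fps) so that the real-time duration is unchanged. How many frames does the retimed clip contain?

Target frames = source frames × (target rate / source rate) = 226226 × (24000/1001)/(30) = 226226 × 800/1001 = 180800.

180800 frames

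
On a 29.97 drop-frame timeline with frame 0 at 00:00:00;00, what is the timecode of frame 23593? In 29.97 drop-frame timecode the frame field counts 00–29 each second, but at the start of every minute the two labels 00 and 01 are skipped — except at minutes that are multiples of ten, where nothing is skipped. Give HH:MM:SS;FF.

00:13:07;07

Each 10-minute DF block holds 10 × 60 × 30 − 9 × 2 = 17982 frames. 23593 ÷ 17982 → 1 full block, remainder 5611.
Within the partial block the first minute is 1800 frames and each further minute 1798, so 3 further minute boundaries passed. Total skipped labels = 18 × 1 + 2 × 3 = 24.
Non-drop label index = 23593 + 24 = 23617; at 30 labels/s that is 00:13:07:07, i.e. DF 00:13:07;07.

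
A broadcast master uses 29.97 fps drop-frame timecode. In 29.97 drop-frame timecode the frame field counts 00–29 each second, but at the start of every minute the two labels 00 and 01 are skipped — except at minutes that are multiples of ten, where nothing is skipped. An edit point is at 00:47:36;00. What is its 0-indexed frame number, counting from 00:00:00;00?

As if non-drop at 30 labels/s: (0 × 3600 + 47 × 60 + 36) × 30 + 0 = 85680.
Minute boundaries passed: 47; those not divisible by 10: 47 − 4 = 43; dropped labels = 2 × 43 = 86.
Actual frame index = 85680 − 86 = 85594.

85594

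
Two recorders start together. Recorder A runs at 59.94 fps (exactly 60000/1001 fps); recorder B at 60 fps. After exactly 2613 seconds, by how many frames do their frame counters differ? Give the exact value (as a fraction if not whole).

12060/77 frames

A emits 60000/1001 × 2613 = 12060000/77 frames; B emits 60 × 2613 = 156780.
Difference = 12060/77 frames (≈ 156.6234); B is ahead of A.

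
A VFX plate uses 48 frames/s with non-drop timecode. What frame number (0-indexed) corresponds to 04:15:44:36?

Total seconds to the label: (4 × 3600 + 15 × 60 + 44) = 15344.
Frame index = 15344 × 48 + 36 = 736548.

frame 736548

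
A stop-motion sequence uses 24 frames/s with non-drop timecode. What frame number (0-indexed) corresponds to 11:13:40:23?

Total seconds to the label: (11 × 3600 + 13 × 60 + 40) = 40420.
Frame index = 40420 × 24 + 23 = 970103.

970103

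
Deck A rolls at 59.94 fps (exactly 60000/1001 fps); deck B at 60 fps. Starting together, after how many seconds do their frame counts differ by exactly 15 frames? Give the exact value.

250.25 seconds

The gap grows by |60 − 60000/1001| = 60/1001 frames per second.
Time for a 15-frame gap: 15 ÷ (60/1001) = 250.25 s.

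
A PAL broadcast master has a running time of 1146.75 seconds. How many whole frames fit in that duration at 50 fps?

Frames = 1146.75 × 50 = 114675/2 ≈ 57337.5000.
Complete frames: 57337.

57337 frames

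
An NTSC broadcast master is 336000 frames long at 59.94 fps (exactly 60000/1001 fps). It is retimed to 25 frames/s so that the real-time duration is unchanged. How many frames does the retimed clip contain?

Target frames = source frames × (target rate / source rate) = 336000 × (25)/(60000/1001) = 336000 × 1001/2400 = 140140.

140140 frames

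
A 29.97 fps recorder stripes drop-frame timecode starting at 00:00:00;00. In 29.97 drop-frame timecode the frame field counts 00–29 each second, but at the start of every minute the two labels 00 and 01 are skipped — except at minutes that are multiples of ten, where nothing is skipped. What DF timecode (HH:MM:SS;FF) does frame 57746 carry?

Ten DF minutes hold 17982 frames, so frame 57746 lies in block 3 (frames 53946–71927) with 3800 frames into that block.
The block's first minute is 1800 frames and the rest 1798 each; 3800 frames reaches minute 2, so 3 × 18 + 2 × 2 = 58 labels have been skipped so far.
Adding those back, label number 57746 + 58 = 57804 at 30 labels/s is 1926 s + 24 f = 0 h 32 min 6 s frame 24, i.e. 00:32:06;24.

00:32:06;24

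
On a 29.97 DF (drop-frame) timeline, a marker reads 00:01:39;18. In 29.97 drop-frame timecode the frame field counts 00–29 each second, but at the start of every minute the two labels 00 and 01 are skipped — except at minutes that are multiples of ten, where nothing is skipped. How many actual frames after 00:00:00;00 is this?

2986

As if non-drop at 30 labels/s: (0 × 3600 + 1 × 60 + 39) × 30 + 18 = 2988.
Minute boundaries passed: 1; those not divisible by 10: 1 − 0 = 1; dropped labels = 2 × 1 = 2.
Actual frame index = 2988 − 2 = 2986.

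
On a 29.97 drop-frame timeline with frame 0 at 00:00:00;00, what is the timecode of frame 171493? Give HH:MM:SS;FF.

01:35:22;05

Each 10-minute DF block holds 10 × 60 × 30 − 9 × 2 = 17982 frames. 171493 ÷ 17982 → 9 full blocks, remainder 9655.
Within the partial block the first minute is 1800 frames and each further minute 1798, so 5 further minute boundaries passed. Total skipped labels = 18 × 9 + 2 × 5 = 172.
Non-drop label index = 171493 + 172 = 171665; at 30 labels/s that is 01:35:22:05, i.e. DF 01:35:22;05.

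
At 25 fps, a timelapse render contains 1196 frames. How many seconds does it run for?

47.84 seconds

Running time = 1196 / (25) = 47.84 s.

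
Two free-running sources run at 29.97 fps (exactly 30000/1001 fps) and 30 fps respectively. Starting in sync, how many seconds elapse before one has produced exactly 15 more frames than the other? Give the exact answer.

500.5 seconds

The gap grows by |30 − 30000/1001| = 30/1001 frames per second.
Time for a 15-frame gap: 15 ÷ (30/1001) = 500.5 s.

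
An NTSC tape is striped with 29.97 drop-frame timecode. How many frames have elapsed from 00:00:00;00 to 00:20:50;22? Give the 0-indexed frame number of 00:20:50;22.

Complete 10-minute blocks: 2, each 17982 frames → 35964.
Remaining 0 whole minutes in the current block: 0 frames.
Within the current minute: 50 × 30 + 22 = 1522. Total = 35964 + 0 + 1522 = 37486.

37486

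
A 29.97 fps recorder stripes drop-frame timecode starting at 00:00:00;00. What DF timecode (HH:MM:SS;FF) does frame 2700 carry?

00:01:30;02

Ten DF minutes hold 17982 frames, so frame 2700 lies in block 0 (frames 0–17981) with 2700 frames into that block.
The block's first minute is 1800 frames and the rest 1798 each; 2700 frames reaches minute 1, so 0 × 18 + 1 × 2 = 2 labels have been skipped so far.
Adding those back, label number 2700 + 2 = 2702 at 30 labels/s is 90 s + 2 f = 0 h 1 min 30 s frame 2, i.e. 00:01:30;02.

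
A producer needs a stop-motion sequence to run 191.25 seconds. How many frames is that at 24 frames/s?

4590 frames

Frames = 191.25 × 24 = 4590.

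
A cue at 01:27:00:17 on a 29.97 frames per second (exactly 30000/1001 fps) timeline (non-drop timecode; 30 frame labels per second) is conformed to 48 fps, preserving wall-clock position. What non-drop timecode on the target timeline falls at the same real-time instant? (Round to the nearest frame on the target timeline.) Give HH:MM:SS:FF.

01:27:05:38

Source frame index: (1×3600 + 27×60 + 0) × 30 + 17 = 156617.
Real time: 156617 / (30000/1001) = 156773617/30000 s.
Target frame: (156773617/30000) × (48) = 156773617/625 ≈ 250837.787 → 250838.
At 48 labels/s: frame 250838 → 01:27:05:38.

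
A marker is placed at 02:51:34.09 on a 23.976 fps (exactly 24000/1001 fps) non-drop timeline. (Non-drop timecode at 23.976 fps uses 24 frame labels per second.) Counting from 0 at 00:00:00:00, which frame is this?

247065

Total seconds to the label: (2 × 3600 + 51 × 60 + 34) = 10294.
Frame index = 10294 × 24 + 9 = 247065.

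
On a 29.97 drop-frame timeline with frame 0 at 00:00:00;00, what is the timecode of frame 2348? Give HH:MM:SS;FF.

Each 10-minute DF block holds 10 × 60 × 30 − 9 × 2 = 17982 frames. 2348 ÷ 17982 → 0 full blocks, remainder 2348.
Within the partial block the first minute is 1800 frames and each further minute 1798, so 1 further minute boundary passed. Total skipped labels = 18 × 0 + 2 × 1 = 2.
Non-drop label index = 2348 + 2 = 2350; at 30 labels/s that is 00:01:18:10, i.e. DF 00:01:18;10.

00:01:18;10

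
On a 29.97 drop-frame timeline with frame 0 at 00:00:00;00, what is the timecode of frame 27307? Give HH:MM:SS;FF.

Each 10-minute DF block holds 10 × 60 × 30 − 9 × 2 = 17982 frames. 27307 ÷ 17982 → 1 full block, remainder 9325.
Within the partial block the first minute is 1800 frames and each further minute 1798, so 5 further minute boundaries passed. Total skipped labels = 18 × 1 + 2 × 5 = 28.
Non-drop label index = 27307 + 28 = 27335; at 30 labels/s that is 00:15:11:05, i.e. DF 00:15:11;05.

00:15:11;05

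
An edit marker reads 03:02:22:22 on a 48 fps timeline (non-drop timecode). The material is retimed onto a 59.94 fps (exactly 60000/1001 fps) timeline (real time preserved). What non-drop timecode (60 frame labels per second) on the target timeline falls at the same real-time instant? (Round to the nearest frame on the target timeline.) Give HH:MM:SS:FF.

Source frame index: (3×3600 + 2×60 + 22) × 48 + 22 = 525238.
Real time: 525238 / (48) = 262619/24 s.
Target frame: (262619/24) × (60000/1001) = 93792500/143 ≈ 655891.608 → 655892.
At 60 labels/s: frame 655892 → 03:02:11:32.

03:02:11:32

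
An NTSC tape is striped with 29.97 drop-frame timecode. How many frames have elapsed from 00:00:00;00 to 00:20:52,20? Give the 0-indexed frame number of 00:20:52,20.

37544

As if non-drop at 30 labels/s: (0 × 3600 + 20 × 60 + 52) × 30 + 20 = 37580.
Minute boundaries passed: 20; those not divisible by 10: 20 − 2 = 18; dropped labels = 2 × 18 = 36.
Actual frame index = 37580 − 36 = 37544.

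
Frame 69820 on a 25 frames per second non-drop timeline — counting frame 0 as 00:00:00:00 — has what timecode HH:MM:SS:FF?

69820 ÷ 25 = 2792 full seconds, remainder 20 frames.
2792 s = 0 h 46 min 32 s.
Timecode: 00:46:32:20.

00:46:32:20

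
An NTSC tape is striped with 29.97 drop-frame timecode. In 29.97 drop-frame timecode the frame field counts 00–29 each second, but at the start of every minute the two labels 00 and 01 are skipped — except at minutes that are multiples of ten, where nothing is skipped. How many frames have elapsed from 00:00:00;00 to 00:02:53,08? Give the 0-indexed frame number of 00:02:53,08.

5194

Complete 10-minute blocks: 0, each 17982 frames → 0.
Remaining 2 whole minutes in the current block: 1800 + 1 × 1798 = 3598 frames.
Within the current minute: 53 × 30 + 8 − 2 = 1596 (labels ;00/;01 skipped at this minute). Total = 0 + 3598 + 1596 = 5194.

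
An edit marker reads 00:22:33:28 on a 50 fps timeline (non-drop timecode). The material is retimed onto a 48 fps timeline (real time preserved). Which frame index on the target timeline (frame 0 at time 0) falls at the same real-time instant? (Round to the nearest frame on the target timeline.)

Source frame index: (0×3600 + 22×60 + 33) × 50 + 28 = 67678.
Real time: 67678 / (50) = 33839/25 s.
Target frame: (33839/25) × (48) = 1624272/25 ≈ 64970.880 → 64971.

frame 64971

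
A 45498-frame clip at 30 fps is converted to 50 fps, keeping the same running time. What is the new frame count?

75830 frames

Target frames = source frames × (target rate / source rate) = 45498 × (50)/(30) = 45498 × 5/3 = 75830.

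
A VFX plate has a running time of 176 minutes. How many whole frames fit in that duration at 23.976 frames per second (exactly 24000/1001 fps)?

253186 frames

176 min = 10560 s.
Frames = 10560 × 24000/1001 = 23040000/91 ≈ 253186.8132.
Complete frames: 253186.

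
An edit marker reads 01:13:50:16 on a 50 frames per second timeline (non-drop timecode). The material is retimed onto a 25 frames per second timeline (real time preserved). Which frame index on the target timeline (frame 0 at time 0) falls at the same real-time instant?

frame 110758

Source frame index: (1×3600 + 13×60 + 50) × 50 + 16 = 221516.
Real time: 221516 / (50) = 110758/25 s.
Target frame: (110758/25) × (25) = 110758.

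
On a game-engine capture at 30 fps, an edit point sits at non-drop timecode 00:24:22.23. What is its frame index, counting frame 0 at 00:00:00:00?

Total seconds to the label: (0 × 3600 + 24 × 60 + 22) = 1462.
Frame index = 1462 × 30 + 23 = 43883.

43883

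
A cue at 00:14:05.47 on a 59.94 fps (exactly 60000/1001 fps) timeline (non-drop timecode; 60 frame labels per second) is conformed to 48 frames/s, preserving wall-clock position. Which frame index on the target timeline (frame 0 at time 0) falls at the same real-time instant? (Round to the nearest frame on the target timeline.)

frame 40638

Source frame index: (0×3600 + 14×60 + 5) × 60 + 47 = 50747.
Real time: 50747 / (60000/1001) = 50797747/60000 s.
Target frame: (50797747/60000) × (48) = 50797747/1250 ≈ 40638.198 → 40638.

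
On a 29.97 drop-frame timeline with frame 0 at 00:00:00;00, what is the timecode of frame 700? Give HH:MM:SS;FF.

00:00:23;10

Ten DF minutes hold 17982 frames, so frame 700 lies in block 0 (frames 0–17981) with 700 frames into that block.
The block's first minute is 1800 frames and the rest 1798 each; 700 frames reaches minute 0, so 0 × 18 + 0 × 2 = 0 labels have been skipped so far.
Adding those back, label number 700 + 0 = 700 at 30 labels/s is 23 s + 10 f = 0 h 0 min 23 s frame 10, i.e. 00:00:23;10.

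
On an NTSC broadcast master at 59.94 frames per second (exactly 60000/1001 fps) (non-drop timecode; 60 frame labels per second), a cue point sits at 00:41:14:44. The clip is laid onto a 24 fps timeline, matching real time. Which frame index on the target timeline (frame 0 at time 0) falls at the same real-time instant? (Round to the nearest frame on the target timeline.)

Source frame index: (0×3600 + 41×60 + 14) × 60 + 44 = 148484.
Real time: 148484 / (60000/1001) = 37158121/15000 s.
Target frame: (37158121/15000) × (24) = 37158121/625 ≈ 59452.994 → 59453.

frame 59453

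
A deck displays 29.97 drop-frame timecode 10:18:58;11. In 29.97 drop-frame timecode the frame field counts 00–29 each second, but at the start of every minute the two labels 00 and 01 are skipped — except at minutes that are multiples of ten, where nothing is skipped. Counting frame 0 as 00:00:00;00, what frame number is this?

As if non-drop at 30 labels/s: (10 × 3600 + 18 × 60 + 58) × 30 + 11 = 1114151.
Minute boundaries passed: 618; those not divisible by 10: 618 − 61 = 557; dropped labels = 2 × 557 = 1114.
Actual frame index = 1114151 − 1114 = 1113037.

1113037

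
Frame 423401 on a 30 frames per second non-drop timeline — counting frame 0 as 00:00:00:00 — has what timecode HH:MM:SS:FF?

423401 ÷ 30 = 14113 full seconds, remainder 11 frames.
14113 s = 3 h 55 min 13 s.
Timecode: 03:55:13:11.

03:55:13:11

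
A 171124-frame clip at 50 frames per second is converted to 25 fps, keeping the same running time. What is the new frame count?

85562 frames

Frames at target rate = 171124 × (25) / (50) = 85562.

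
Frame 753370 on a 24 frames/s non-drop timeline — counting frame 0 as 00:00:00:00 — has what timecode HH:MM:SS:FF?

753370 ÷ 24 = 31390 full seconds, remainder 10 frames.
31390 s = 8 h 43 min 10 s.
Timecode: 08:43:10:10.

08:43:10:10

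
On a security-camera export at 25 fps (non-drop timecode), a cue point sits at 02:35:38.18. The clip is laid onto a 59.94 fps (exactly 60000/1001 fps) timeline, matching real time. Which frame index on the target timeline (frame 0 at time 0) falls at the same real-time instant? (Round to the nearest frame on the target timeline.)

Source frame index: (2×3600 + 35×60 + 38) × 25 + 18 = 233468.
Real time: 233468 / (25) = 233468/25 s.
Target frame: (233468/25) × (60000/1001) = 560323200/1001 ≈ 559763.437 → 559763.

frame 559763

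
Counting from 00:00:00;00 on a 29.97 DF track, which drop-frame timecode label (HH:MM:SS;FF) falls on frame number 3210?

Each 10-minute DF block holds 10 × 60 × 30 − 9 × 2 = 17982 frames. 3210 ÷ 17982 → 0 full blocks, remainder 3210.
Within the partial block the first minute is 1800 frames and each further minute 1798, so 1 further minute boundary passed. Total skipped labels = 18 × 0 + 2 × 1 = 2.
Non-drop label index = 3210 + 2 = 3212; at 30 labels/s that is 00:01:47:02, i.e. DF 00:01:47;02.

00:01:47;02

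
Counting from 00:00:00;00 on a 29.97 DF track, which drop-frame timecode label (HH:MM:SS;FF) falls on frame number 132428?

01:13:38;20

Each 10-minute DF block holds 10 × 60 × 30 − 9 × 2 = 17982 frames. 132428 ÷ 17982 → 7 full blocks, remainder 6554.
Within the partial block the first minute is 1800 frames and each further minute 1798, so 3 further minute boundaries passed. Total skipped labels = 18 × 7 + 2 × 3 = 132.
Non-drop label index = 132428 + 132 = 132560; at 30 labels/s that is 01:13:38:20, i.e. DF 01:13:38;20.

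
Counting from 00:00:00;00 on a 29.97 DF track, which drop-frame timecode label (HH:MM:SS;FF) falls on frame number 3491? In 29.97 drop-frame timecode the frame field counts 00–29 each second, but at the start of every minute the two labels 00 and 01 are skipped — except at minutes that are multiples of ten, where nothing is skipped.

Each 10-minute DF block holds 10 × 60 × 30 − 9 × 2 = 17982 frames. 3491 ÷ 17982 → 0 full blocks, remainder 3491.
Within the partial block the first minute is 1800 frames and each further minute 1798, so 1 further minute boundary passed. Total skipped labels = 18 × 0 + 2 × 1 = 2.
Non-drop label index = 3491 + 2 = 3493; at 30 labels/s that is 00:01:56:13, i.e. DF 00:01:56;13.

00:01:56;13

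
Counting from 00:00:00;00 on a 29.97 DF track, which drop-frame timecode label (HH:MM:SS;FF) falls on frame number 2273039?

Ten DF minutes hold 17982 frames, so frame 2273039 lies in block 126 (frames 2265732–2283713) with 7307 frames into that block.
The block's first minute is 1800 frames and the rest 1798 each; 7307 frames reaches minute 4, so 126 × 18 + 4 × 2 = 2276 labels have been skipped so far.
Adding those back, label number 2273039 + 2276 = 2275315 at 30 labels/s is 75843 s + 25 f = 21 h 4 min 3 s frame 25, i.e. 21:04:03;25.

21:04:03;25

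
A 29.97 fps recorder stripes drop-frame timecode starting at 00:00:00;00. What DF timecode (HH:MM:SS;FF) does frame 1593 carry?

Each 10-minute DF block holds 10 × 60 × 30 − 9 × 2 = 17982 frames. 1593 ÷ 17982 → 0 full blocks, remainder 1593.
Within the partial block the first minute is 1800 frames and each further minute 1798, so 0 further minute boundaries passed. Total skipped labels = 18 × 0 + 2 × 0 = 0.
Non-drop label index = 1593 + 0 = 1593; at 30 labels/s that is 00:00:53:03, i.e. DF 00:00:53;03.

00:00:53;03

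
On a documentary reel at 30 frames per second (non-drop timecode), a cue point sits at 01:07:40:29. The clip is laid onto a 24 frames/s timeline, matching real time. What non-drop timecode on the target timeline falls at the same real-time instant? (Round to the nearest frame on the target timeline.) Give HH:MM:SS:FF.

Source frame index: (1×3600 + 7×60 + 40) × 30 + 29 = 121829.
Real time: 121829 / (30) = 121829/30 s.
Target frame: (121829/30) × (24) = 487316/5 ≈ 97463.200 → 97463.
At 24 labels/s: frame 97463 → 01:07:40:23.

01:07:40:23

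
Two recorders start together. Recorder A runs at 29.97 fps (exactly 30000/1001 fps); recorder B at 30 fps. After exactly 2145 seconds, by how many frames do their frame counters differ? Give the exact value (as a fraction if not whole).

450/7 frames

A emits 30000/1001 × 2145 = 450000/7 frames; B emits 30 × 2145 = 64350.
Difference = 450/7 frames (≈ 64.2857); B is ahead of A.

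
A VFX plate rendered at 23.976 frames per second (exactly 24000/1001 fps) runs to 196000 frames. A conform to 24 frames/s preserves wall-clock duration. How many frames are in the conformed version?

Target frames = source frames × (target rate / source rate) = 196000 × (24)/(24000/1001) = 196000 × 1001/1000 = 196196.

196196 frames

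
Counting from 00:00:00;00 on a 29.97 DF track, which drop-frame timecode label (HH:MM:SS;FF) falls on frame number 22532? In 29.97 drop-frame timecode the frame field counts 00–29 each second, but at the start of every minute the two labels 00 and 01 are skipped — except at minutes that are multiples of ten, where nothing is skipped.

Ten DF minutes hold 17982 frames, so frame 22532 lies in block 1 (frames 17982–35963) with 4550 frames into that block.
The block's first minute is 1800 frames and the rest 1798 each; 4550 frames reaches minute 2, so 1 × 18 + 2 × 2 = 22 labels have been skipped so far.
Adding those back, label number 22532 + 22 = 22554 at 30 labels/s is 751 s + 24 f = 0 h 12 min 31 s frame 24, i.e. 00:12:31;24.

00:12:31;24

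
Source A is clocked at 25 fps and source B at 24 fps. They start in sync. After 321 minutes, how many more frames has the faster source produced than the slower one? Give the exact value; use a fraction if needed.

19260 frames

321 min = 19260 s.
A emits 25 × 19260 = 481500 frames; B emits 24 × 19260 = 462240.
Difference = 19260 frames; B is behind A.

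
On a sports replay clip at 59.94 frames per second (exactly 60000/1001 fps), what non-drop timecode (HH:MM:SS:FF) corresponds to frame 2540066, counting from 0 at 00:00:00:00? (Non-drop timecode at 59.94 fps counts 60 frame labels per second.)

2540066 ÷ 60 = 42334 full seconds, remainder 26 frames.
42334 s = 11 h 45 min 34 s.
Timecode: 11:45:34:26.

11:45:34:26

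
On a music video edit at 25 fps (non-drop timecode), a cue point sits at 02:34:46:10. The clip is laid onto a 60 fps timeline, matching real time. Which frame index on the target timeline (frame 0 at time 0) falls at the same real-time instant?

Source frame index: (2×3600 + 34×60 + 46) × 25 + 10 = 232160.
Real time: 232160 / (25) = 46432/5 s.
Target frame: (46432/5) × (60) = 557184.

frame 557184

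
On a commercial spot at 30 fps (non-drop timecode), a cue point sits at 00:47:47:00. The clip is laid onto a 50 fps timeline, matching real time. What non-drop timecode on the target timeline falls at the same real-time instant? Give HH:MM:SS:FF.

00:47:47:00

Source frame index: (0×3600 + 47×60 + 47) × 30 + 0 = 86010.
Real time: 86010 / (30) = 2867 s.
Target frame: (2867) × (50) = 143350.
At 50 labels/s: frame 143350 → 00:47:47:00.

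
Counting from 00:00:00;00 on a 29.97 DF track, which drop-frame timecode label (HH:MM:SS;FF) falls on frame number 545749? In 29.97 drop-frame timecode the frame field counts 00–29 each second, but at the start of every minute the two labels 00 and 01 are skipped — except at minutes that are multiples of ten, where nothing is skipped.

05:03:29;25

Each 10-minute DF block holds 10 × 60 × 30 − 9 × 2 = 17982 frames. 545749 ÷ 17982 → 30 full blocks, remainder 6289.
Within the partial block the first minute is 1800 frames and each further minute 1798, so 3 further minute boundaries passed. Total skipped labels = 18 × 30 + 2 × 3 = 546.
Non-drop label index = 545749 + 546 = 546295; at 30 labels/s that is 05:03:29:25, i.e. DF 05:03:29;25.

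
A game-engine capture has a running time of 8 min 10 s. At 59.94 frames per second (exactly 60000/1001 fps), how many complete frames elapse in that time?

8 min 10 s = 490 s.
Frames = 490 × 60000/1001 = 4200000/143 ≈ 29370.6294.
Complete frames: 29370.

29370 frames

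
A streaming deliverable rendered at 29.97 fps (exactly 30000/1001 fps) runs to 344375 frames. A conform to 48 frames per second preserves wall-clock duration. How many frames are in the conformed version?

Target frames = source frames × (target rate / source rate) = 344375 × (48)/(30000/1001) = 344375 × 1001/625 = 551551.

551551 frames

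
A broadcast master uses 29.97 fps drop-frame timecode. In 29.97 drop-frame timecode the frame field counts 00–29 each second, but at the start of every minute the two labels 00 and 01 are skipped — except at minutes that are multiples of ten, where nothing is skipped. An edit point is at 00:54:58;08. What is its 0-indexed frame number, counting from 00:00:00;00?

Complete 10-minute blocks: 5, each 17982 frames → 89910.
Remaining 4 whole minutes in the current block: 1800 + 3 × 1798 = 7194 frames.
Within the current minute: 58 × 30 + 8 − 2 = 1746 (labels ;00/;01 skipped at this minute). Total = 89910 + 7194 + 1746 = 98850.

98850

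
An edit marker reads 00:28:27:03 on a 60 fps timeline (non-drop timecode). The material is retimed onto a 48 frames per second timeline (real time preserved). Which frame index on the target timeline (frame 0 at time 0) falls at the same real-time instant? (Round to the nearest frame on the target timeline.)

Source frame index: (0×3600 + 28×60 + 27) × 60 + 3 = 102423.
Real time: 102423 / (60) = 34141/20 s.
Target frame: (34141/20) × (48) = 409692/5 ≈ 81938.400 → 81938.

frame 81938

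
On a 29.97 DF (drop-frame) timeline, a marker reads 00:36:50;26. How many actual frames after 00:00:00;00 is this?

As if non-drop at 30 labels/s: (0 × 3600 + 36 × 60 + 50) × 30 + 26 = 66326.
Minute boundaries passed: 36; those not divisible by 10: 36 − 3 = 33; dropped labels = 2 × 33 = 66.
Actual frame index = 66326 − 66 = 66260.

66260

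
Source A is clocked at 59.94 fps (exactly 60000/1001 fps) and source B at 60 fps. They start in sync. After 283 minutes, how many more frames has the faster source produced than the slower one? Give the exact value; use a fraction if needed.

1018800/1001 frames

283 min = 16980 s.
A emits 60000/1001 × 16980 = 1018800000/1001 frames; B emits 60 × 16980 = 1018800.
Difference = 1018800/1001 frames (≈ 1017.7822); B is ahead of A.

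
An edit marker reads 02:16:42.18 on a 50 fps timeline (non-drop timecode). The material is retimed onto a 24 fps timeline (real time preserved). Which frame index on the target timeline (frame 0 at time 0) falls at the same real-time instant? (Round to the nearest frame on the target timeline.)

Source frame index: (2×3600 + 16×60 + 42) × 50 + 18 = 410118.
Real time: 410118 / (50) = 205059/25 s.
Target frame: (205059/25) × (24) = 4921416/25 ≈ 196856.640 → 196857.

frame 196857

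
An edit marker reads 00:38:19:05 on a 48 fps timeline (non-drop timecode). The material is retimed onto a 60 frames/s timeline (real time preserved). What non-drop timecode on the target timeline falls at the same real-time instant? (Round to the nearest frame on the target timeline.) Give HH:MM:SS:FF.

Source frame index: (0×3600 + 38×60 + 19) × 48 + 5 = 110357.
Real time: 110357 / (48) = 110357/48 s.
Target frame: (110357/48) × (60) = 551785/4 ≈ 137946.250 → 137946.
At 60 labels/s: frame 137946 → 00:38:19:06.

00:38:19:06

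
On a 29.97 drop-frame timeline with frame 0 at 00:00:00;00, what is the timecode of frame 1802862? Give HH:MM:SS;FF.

Each 10-minute DF block holds 10 × 60 × 30 − 9 × 2 = 17982 frames. 1802862 ÷ 17982 → 100 full blocks, remainder 4662.
Within the partial block the first minute is 1800 frames and each further minute 1798, so 2 further minute boundaries passed. Total skipped labels = 18 × 100 + 2 × 2 = 1804.
Non-drop label index = 1802862 + 1804 = 1804666; at 30 labels/s that is 16:42:35:16, i.e. DF 16:42:35;16.

16:42:35;16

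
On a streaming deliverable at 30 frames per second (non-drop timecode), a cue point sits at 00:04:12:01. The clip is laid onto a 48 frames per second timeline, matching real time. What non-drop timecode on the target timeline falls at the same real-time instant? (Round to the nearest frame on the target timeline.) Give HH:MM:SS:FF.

00:04:12:02

Source frame index: (0×3600 + 4×60 + 12) × 30 + 1 = 7561.
Real time: 7561 / (30) = 7561/30 s.
Target frame: (7561/30) × (48) = 60488/5 ≈ 12097.600 → 12098.
At 48 labels/s: frame 12098 → 00:04:12:02.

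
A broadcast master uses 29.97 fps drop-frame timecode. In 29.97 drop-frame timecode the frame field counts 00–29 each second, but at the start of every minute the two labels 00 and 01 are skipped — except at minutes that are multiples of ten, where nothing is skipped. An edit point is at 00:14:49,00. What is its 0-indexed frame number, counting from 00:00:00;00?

As if non-drop at 30 labels/s: (0 × 3600 + 14 × 60 + 49) × 30 + 0 = 26670.
Minute boundaries passed: 14; those not divisible by 10: 14 − 1 = 13; dropped labels = 2 × 13 = 26.
Actual frame index = 26670 − 26 = 26644.

26644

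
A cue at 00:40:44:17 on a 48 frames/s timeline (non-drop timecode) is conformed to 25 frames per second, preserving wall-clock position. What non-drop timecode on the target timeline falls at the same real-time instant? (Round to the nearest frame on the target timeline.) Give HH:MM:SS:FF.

00:40:44:09

Source frame index: (0×3600 + 40×60 + 44) × 48 + 17 = 117329.
Real time: 117329 / (48) = 117329/48 s.
Target frame: (117329/48) × (25) = 2933225/48 ≈ 61108.854 → 61109.
At 25 labels/s: frame 61109 → 00:40:44:09.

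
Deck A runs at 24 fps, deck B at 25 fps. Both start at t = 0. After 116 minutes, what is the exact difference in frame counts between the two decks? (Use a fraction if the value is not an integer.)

6960 frames

116 min = 6960 s.
A emits 24 × 6960 = 167040 frames; B emits 25 × 6960 = 174000.
Difference = 6960 frames; B is ahead of A.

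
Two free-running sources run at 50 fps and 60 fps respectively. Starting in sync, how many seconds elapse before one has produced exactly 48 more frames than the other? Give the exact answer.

The gap grows by |60 − 50| = 10 frames per second.
Time for a 48-frame gap: 48 ÷ (10) = 4.8 s.

4.8 seconds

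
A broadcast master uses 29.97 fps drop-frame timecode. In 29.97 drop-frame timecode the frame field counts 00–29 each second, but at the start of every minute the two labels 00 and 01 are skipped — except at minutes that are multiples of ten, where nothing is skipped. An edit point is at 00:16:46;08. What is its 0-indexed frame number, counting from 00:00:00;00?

As if non-drop at 30 labels/s: (0 × 3600 + 16 × 60 + 46) × 30 + 8 = 30188.
Minute boundaries passed: 16; those not divisible by 10: 16 − 1 = 15; dropped labels = 2 × 15 = 30.
Actual frame index = 30188 − 30 = 30158.

30158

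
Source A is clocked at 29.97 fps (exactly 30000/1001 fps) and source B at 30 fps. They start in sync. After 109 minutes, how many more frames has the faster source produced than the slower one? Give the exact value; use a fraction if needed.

109 min = 6540 s.
A emits 30000/1001 × 6540 = 196200000/1001 frames; B emits 30 × 6540 = 196200.
Difference = 196200/1001 frames (≈ 196.0040); B is ahead of A.

196200/1001 frames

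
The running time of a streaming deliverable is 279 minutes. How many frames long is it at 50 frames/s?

837000 frames

279 min = 16740 s.
Frames = 16740 × 50 = 837000.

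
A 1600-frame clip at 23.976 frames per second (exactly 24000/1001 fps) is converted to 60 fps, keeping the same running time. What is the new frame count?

Target frames = source frames × (target rate / source rate) = 1600 × (60)/(24000/1001) = 1600 × 1001/400 = 4004.

4004 frames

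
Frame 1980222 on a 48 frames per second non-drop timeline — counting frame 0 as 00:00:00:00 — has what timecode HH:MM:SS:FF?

1980222 ÷ 48 = 41254 full seconds, remainder 30 frames.
41254 s = 11 h 27 min 34 s.
Timecode: 11:27:34:30.

11:27:34:30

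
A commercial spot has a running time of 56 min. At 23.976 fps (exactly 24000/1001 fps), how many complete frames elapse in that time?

80559 frames

56 min = 3360 s.
Frames = 3360 × 24000/1001 = 11520000/143 ≈ 80559.4406.
Complete frames: 80559.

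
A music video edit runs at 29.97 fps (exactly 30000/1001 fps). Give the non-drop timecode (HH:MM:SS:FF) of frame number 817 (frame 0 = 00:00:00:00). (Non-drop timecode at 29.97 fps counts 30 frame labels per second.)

817 ÷ 30 = 27 full seconds, remainder 7 frames.
27 s = 0 h 0 min 27 s.
Timecode: 00:00:27:07.

00:00:27:07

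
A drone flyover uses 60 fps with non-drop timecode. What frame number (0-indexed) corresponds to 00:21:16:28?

Total seconds to the label: (0 × 3600 + 21 × 60 + 16) = 1276.
Frame index = 1276 × 60 + 28 = 76588.

frame 76588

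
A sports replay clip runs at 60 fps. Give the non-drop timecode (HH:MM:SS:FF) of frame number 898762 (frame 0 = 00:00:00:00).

04:09:39:22

898762 ÷ 60 = 14979 full seconds, remainder 22 frames.
14979 s = 4 h 9 min 39 s.
Timecode: 04:09:39:22.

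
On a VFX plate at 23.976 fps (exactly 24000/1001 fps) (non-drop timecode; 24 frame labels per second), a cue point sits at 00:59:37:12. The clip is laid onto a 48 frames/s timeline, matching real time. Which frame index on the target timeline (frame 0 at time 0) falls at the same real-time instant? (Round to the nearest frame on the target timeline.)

frame 171892

Source frame index: (0×3600 + 59×60 + 37) × 24 + 12 = 85860.
Real time: 85860 / (24000/1001) = 1432431/400 s.
Target frame: (1432431/400) × (48) = 4297293/25 ≈ 171891.720 → 171892.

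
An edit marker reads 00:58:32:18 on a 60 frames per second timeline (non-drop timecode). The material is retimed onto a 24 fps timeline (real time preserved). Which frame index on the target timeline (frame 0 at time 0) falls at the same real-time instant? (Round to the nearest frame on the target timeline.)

frame 84295

Source frame index: (0×3600 + 58×60 + 32) × 60 + 18 = 210738.
Real time: 210738 / (60) = 35123/10 s.
Target frame: (35123/10) × (24) = 421476/5 ≈ 84295.200 → 84295.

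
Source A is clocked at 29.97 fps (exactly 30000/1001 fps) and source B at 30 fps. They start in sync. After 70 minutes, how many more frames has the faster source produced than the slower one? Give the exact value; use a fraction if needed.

18000/143 frames

70 min = 4200 s.
A emits 30000/1001 × 4200 = 18000000/143 frames; B emits 30 × 4200 = 126000.
Difference = 18000/143 frames (≈ 125.8741); B is ahead of A.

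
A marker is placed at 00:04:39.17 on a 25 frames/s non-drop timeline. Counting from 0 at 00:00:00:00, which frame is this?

frame 6992

Total seconds to the label: (0 × 3600 + 4 × 60 + 39) = 279.
Frame index = 279 × 25 + 17 = 6992.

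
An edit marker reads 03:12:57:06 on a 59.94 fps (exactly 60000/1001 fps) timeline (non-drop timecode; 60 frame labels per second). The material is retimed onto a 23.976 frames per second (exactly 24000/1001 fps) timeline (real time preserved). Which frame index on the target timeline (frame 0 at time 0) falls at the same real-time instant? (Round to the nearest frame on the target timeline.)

frame 277850

Source frame index: (3×3600 + 12×60 + 57) × 60 + 6 = 694626.
Real time: 694626 / (60000/1001) = 115886771/10000 s.
Target frame: (115886771/10000) × (24000/1001) = 1389252/5 ≈ 277850.400 → 277850.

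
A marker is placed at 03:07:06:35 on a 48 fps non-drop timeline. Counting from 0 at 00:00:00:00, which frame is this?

538883

Total seconds to the label: (3 × 3600 + 7 × 60 + 6) = 11226.
Frame index = 11226 × 48 + 35 = 538883.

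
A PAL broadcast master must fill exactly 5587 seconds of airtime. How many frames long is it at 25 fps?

Frames = 5587 × 25 = 139675.

139675 frames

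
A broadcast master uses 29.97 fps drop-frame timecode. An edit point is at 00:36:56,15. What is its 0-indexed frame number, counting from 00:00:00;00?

Complete 10-minute blocks: 3, each 17982 frames → 53946.
Remaining 6 whole minutes in the current block: 1800 + 5 × 1798 = 10790 frames.
Within the current minute: 56 × 30 + 15 − 2 = 1693 (labels ;00/;01 skipped at this minute). Total = 53946 + 10790 + 1693 = 66429.

66429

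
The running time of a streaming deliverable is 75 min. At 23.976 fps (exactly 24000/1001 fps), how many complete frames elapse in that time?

75 min = 4500 s.
Frames = 4500 × 24000/1001 = 108000000/1001 ≈ 107892.1079.
Complete frames: 107892.

107892 frames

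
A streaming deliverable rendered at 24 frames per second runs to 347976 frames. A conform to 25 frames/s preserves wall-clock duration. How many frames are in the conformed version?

Target frames = source frames × (target rate / source rate) = 347976 × (25)/(24) = 347976 × 25/24 = 362475.

362475 frames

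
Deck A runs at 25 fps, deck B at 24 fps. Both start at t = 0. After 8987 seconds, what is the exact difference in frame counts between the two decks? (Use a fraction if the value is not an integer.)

8987 frames

A emits 25 × 8987 = 224675 frames; B emits 24 × 8987 = 215688.
Difference = 8987 frames; B is behind A.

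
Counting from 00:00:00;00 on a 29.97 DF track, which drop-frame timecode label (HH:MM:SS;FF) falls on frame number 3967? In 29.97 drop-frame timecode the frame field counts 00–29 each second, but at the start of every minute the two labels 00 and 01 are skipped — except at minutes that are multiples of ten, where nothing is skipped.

00:02:12;11

Each 10-minute DF block holds 10 × 60 × 30 − 9 × 2 = 17982 frames. 3967 ÷ 17982 → 0 full blocks, remainder 3967.
Within the partial block the first minute is 1800 frames and each further minute 1798, so 2 further minute boundaries passed. Total skipped labels = 18 × 0 + 2 × 2 = 4.
Non-drop label index = 3967 + 4 = 3971; at 30 labels/s that is 00:02:12:11, i.e. DF 00:02:12;11.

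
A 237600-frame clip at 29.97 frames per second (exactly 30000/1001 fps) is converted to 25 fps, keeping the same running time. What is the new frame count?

Target frames = source frames × (target rate / source rate) = 237600 × (25)/(30000/1001) = 237600 × 1001/1200 = 198198.

198198 frames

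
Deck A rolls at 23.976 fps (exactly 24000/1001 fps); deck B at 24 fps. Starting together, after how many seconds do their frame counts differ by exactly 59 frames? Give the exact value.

The gap grows by |24 − 24000/1001| = 24/1001 frames per second.
Time for a 59-frame gap: 59 ÷ (24/1001) = 59059/24 s.

59059/24 seconds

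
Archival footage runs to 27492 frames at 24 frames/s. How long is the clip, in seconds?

Running time = 27492 / (24) = 1145.5 s.

1145.5 seconds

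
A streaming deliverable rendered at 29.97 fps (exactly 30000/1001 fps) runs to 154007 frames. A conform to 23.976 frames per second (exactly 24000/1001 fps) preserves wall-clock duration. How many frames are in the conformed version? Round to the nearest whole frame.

123206 frames

Frames at target rate = 154007 × (24000/1001) / (30000/1001) = 616028/5 ≈ 123205.600.
Nearest whole frame: 123206.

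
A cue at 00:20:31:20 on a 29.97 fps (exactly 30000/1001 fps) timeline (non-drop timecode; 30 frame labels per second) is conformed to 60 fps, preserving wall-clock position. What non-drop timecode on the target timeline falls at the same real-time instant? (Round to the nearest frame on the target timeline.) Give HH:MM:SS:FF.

00:20:32:54

Source frame index: (0×3600 + 20×60 + 31) × 30 + 20 = 36950.
Real time: 36950 / (30000/1001) = 739739/600 s.
Target frame: (739739/600) × (60) = 739739/10 ≈ 73973.900 → 73974.
At 60 labels/s: frame 73974 → 00:20:32:54.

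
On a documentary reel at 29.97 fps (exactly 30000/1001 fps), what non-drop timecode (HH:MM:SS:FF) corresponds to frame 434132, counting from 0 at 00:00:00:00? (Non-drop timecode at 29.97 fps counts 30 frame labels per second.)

04:01:11:02

434132 ÷ 30 = 14471 full seconds, remainder 2 frames.
14471 s = 4 h 1 min 11 s.
Timecode: 04:01:11:02.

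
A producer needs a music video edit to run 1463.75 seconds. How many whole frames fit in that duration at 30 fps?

43912 frames

Frames = 1463.75 × 30 = 87825/2 ≈ 43912.5000.
Complete frames: 43912.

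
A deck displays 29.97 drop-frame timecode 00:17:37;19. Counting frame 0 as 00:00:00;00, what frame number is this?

Complete 10-minute blocks: 1, each 17982 frames → 17982.
Remaining 7 whole minutes in the current block: 1800 + 6 × 1798 = 12588 frames.
Within the current minute: 37 × 30 + 19 − 2 = 1127 (labels ;00/;01 skipped at this minute). Total = 17982 + 12588 + 1127 = 31697.

31697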